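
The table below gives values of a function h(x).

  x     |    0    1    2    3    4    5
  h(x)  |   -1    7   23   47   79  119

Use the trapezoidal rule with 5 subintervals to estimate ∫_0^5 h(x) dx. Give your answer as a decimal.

215

Δx = 1.
T_5 = (1/2)·[(-1) + 2·7 + 2·23 + 2·47 + 2·79 + 119] = 215.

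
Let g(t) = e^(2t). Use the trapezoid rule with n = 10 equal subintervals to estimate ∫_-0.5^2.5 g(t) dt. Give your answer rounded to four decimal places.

76.2301

Δt = (2.5 − (-0.5))/10 = 0.3.
g(-0.5) ≈ 0.3679, g(-0.2) ≈ 0.6703, g(0.1) ≈ 1.2214, g(0.4) ≈ 2.2255, g(0.7) ≈ 4.0552, g(1) ≈ 7.3891, g(1.3) ≈ 13.4637, g(1.6) ≈ 24.5325, g(1.9) ≈ 44.7012, g(2.2) ≈ 81.4509, g(2.5) ≈ 148.4132.
T_10 = (Δt/2)·[g(t_0) + 2g(t_1) + ... + 2g(t_{9}) + g(t_10)].
Sum ≈ 76.2301.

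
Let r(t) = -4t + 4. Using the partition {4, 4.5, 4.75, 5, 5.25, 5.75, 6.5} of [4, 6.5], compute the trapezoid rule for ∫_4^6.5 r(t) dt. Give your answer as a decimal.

Subinterval widths: 0.5, 0.25, 0.25, 0.25, 0.5, 0.75.
r(4) = -12, r(4.5) = -14, r(4.75) = -15, r(5) = -16, r(5.25) = -17, r(5.75) = -19, r(6.5) = -22.
On each subinterval the trapezoid contributes (Δt_i/2)·[r(t_{i-1}) + r(t_i)].
Sum = -42.5.

-42.5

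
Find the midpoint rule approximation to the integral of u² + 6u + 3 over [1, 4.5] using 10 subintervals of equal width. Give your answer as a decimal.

Δu = (4.5 − 1)/10 = 0.35.
Midpoints: 1.175, 1.525, 1.875, 2.225, 2.575, 2.925, 3.275, 3.625, 3.975, 4.325.
f(1.175) = 11.430625, f(1.525) = 14.475625, f(1.875) = 17.765625, f(2.225) = 21.300625, f(2.575) = 25.080625, f(2.925) = 29.105625, f(3.275) = 33.375625, f(3.625) = 37.890625, f(3.975) = 42.650625, f(4.325) = 47.655625.
Sum = Δu · [f(1.175) + f(1.525) + f(1.875) + ...].
Sum = 98.2559375.

98.2559375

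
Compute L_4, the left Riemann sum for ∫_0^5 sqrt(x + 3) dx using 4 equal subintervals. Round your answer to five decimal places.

10.92111

Δx = (5 − 0)/4 = 1.25.
Left endpoints: 0, 1.25, 2.5, 3.75.
f(0) ≈ 1.73205, f(1.25) ≈ 2.06155, f(2.5) ≈ 2.34521, f(3.75) ≈ 2.59808.
Sum = Δx · [f(0) + f(1.25) + f(2.5) + f(3.75)].
Sum ≈ 10.92111.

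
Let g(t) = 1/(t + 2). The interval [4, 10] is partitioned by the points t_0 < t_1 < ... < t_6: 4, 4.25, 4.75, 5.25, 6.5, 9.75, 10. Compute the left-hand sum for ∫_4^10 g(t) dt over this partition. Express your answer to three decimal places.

Subinterval widths: 0.25, 0.5, 0.5, 1.25, 3.25, 0.25.
Left endpoints: 4, 4.25, 4.75, 5.25, 6.5, 9.75.
g(4) = 1/6, g(4.25) = 0.16, g(4.75) = 4/27, g(5.25) = 4/29, g(6.5) = 2/17, g(9.75) = 4/47.
Sum = Σ Δt_i · g(t_i).
Sum ≈ 0.772.

0.772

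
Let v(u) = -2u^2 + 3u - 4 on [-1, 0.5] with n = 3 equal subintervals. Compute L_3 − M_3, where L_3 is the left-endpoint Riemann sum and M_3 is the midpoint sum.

-1.6875

L_3 = -9.5.
M_3 = -7.8125.
L_3 − M_3 = -1.6875.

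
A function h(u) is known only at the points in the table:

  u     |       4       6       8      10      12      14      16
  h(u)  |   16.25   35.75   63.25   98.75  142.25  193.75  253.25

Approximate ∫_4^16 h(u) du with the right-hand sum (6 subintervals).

1574

Δu = 2.
Sum = 2·[35.75 + 63.25 + 98.75 + 142.25 + 193.75 + 253.25] = 1574.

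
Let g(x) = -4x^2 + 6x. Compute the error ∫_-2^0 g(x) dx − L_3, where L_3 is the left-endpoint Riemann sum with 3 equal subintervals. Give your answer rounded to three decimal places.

9.926

Exact integral: ∫_-2^0 g(x) dx ≈ -22.66667.
L_3 ≈ -32.59259.
Error ≈ -22.66667 − (-32.59259) ≈ 9.926.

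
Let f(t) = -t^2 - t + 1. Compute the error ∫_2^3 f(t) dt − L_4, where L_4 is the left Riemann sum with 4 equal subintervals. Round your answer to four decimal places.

-0.7396

Exact integral: ∫_2^3 f(t) dt ≈ -7.833333.
L_4 = -7.09375.
Error ≈ -7.833333 − (-7.09375) ≈ -0.7396.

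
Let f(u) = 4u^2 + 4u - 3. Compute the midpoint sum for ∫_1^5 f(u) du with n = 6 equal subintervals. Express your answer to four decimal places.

Δu = (5 − 1)/6 = 2/3.
Midpoints: 4/3, 2, 8/3, 10/3, 4, 14/3.
f(4/3) = 85/9, f(2) = 21, f(8/3) = 325/9, f(10/3) = 493/9, f(4) = 77, f(14/3) = 925/9.
Sum = Δu · [f(4/3) + f(2) + f(8/3) + ...].
Sum ≈ 200.7407.

200.7407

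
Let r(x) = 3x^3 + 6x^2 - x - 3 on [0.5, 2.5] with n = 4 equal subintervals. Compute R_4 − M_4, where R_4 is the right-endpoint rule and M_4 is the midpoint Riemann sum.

22.5625

R_4 = 73.
M_4 = 50.4375.
R_4 − M_4 = 22.5625.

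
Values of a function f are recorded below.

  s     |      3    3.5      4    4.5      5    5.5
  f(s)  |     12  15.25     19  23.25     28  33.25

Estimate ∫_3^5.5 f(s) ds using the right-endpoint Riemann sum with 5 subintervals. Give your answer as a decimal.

Δs = 0.5.
Sum = 0.5·[15.25 + 19 + 23.25 + 28 + 33.25] = 59.375.

59.375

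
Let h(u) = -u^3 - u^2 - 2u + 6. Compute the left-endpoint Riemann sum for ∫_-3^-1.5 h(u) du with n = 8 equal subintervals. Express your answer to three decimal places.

28.773

Δu = (-1.5 − (-3))/8 = 0.1875.
Left endpoints: -3, -2.8125, -2.625, -2.4375, -2.25, -2.0625, -1.875, -1.6875.
h(-3) = 30, h(-2.8125) = 106341/4096, h(-2.625) = 11493/512, h(-2.4375) = 79527/4096, h(-2.25) = 16.828125, h(-2.0625) = 59985/4096, h(-1.875) = 6567/512, h(-1.6875) = 46419/4096.
Sum = Δu · [h(-3) + h(-2.8125) + h(-2.625) + ...].
Sum ≈ 28.773.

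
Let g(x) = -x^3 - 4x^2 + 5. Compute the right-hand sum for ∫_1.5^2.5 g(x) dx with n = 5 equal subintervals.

Δx = (2.5 − 1.5)/5 = 0.2.
Right endpoints: 1.7, 1.9, 2.1, 2.3, 2.5.
g(1.7) = -11.473, g(1.9) = -16.299, g(2.1) = -21.901, g(2.3) = -28.327, g(2.5) = -35.625.
Sum = Δx · [g(1.7) + g(1.9) + g(2.1) + g(2.3) + g(2.5)].
Sum = -22.725.

-22.725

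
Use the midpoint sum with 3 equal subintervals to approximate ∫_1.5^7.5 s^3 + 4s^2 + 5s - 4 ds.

1423.75

Δs = (7.5 − 1.5)/3 = 2.
Midpoints: 2.5, 4.5, 6.5.
f(2.5) = 49.125, f(4.5) = 190.625, f(6.5) = 472.125.
Sum = Δs · [f(2.5) + f(4.5) + f(6.5)].
Sum = 1423.75.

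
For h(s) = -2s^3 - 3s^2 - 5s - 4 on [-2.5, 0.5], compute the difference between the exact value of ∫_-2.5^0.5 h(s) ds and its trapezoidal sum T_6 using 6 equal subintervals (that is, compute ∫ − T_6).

-0.375

Exact integral: ∫_-2.5^0.5 h(s) ds = 6.75.
T_6 = 7.125.
Error = 6.75 − 7.125 = -0.375.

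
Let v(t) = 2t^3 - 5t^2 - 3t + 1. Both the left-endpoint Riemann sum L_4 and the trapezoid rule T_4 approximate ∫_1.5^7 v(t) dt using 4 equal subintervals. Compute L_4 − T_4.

L_4 ≈ 307.892578.
T_4 ≈ 602.830078.
L_4 − T_4 = -294.9375.

-294.9375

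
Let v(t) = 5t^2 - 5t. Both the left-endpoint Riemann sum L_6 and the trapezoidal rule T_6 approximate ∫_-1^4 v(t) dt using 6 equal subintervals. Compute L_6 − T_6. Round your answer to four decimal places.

-20.8333

L_6 ≈ 52.893519.
T_6 ≈ 73.726852.
L_6 − T_6 ≈ -20.8333.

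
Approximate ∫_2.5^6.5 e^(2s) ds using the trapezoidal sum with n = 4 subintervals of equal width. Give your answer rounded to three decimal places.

Δs = (6.5 − 2.5)/4 = 1.
f(2.5) ≈ 148.413, f(3.5) ≈ 1096.633, f(4.5) ≈ 8103.084, f(5.5) ≈ 59874.142, f(6.5) ≈ 442413.392.
T_4 = (Δs/2)·[f(s_0) + 2f(s_1) + 2f(s_2) + 2f(s_3) + f(s_4)].
Sum ≈ 290354.761.

290354.761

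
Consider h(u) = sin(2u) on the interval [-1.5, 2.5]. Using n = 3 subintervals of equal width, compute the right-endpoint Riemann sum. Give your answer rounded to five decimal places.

Δu = (2.5 − (-1.5))/3 = 4/3.
Right endpoints: -1/6, 7/6, 2.5.
h(-1/6) ≈ -0.32719, h(7/6) ≈ 0.72309, h(2.5) ≈ -0.95892.
Sum = Δu · [h(-1/6) + h(7/6) + h(2.5)].
Sum ≈ -0.75071.

-0.75071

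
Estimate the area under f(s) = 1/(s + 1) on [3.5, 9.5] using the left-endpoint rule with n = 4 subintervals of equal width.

0.95

Δs = (9.5 − 3.5)/4 = 1.5.
Left endpoints: 3.5, 5, 6.5, 8.
f(3.5) = 2/9, f(5) = 1/6, f(6.5) = 2/15, f(8) = 1/9.
Sum = Δs · [f(3.5) + f(5) + f(6.5) + f(8)].
Sum = 0.95.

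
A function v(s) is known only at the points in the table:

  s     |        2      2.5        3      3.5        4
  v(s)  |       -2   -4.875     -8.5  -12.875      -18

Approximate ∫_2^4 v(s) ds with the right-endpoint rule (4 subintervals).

-22.125

Δs = 0.5.
Sum = 0.5·[(-4.875) + (-8.5) + (-12.875) + (-18)] = -22.125.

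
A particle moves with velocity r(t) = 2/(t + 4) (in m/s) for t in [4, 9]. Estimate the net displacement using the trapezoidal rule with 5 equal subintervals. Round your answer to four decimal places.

0.9726

Δt = (9 − 4)/5 = 1.
r(4) = 0.25, r(5) = 2/9, r(6) = 0.2, r(7) = 2/11, r(8) = 1/6, r(9) = 2/13.
T_5 = (Δt/2)·[r(t_0) + 2r(t_1) + ... + 2r(t_{4}) + r(t_5)].
Sum ≈ 0.9726.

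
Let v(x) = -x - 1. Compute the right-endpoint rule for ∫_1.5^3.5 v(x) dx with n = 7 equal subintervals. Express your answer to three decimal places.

Δx = (3.5 − 1.5)/7 = 2/7.
Right endpoints: 25/14, 29/14, 33/14, 37/14, 41/14, 45/14, 3.5.
v(25/14) = -39/14, v(29/14) = -43/14, v(33/14) = -47/14, v(37/14) = -51/14, v(41/14) = -55/14, v(45/14) = -59/14, v(3.5) = -4.5.
Sum = Δx · [v(25/14) + v(29/14) + v(33/14) + ...].
Sum ≈ -7.286.

-7.286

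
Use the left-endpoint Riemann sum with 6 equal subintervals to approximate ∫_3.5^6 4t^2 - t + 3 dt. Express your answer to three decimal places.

207.477

Δt = (6 − 3.5)/6 = 5/12.
Left endpoints: 3.5, 47/12, 13/3, 4.75, 31/6, 67/12.
f(3.5) = 48.5, f(47/12) = 544/9, f(13/3) = 664/9, f(4.75) = 88.5, f(31/6) = 1883/18, f(67/12) = 1099/9.
Sum = Δt · [f(3.5) + f(47/12) + f(13/3) + ...].
Sum ≈ 207.477.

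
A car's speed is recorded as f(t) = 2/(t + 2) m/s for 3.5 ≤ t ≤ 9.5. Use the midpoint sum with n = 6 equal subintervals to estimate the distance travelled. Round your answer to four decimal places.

Δt = (9.5 − 3.5)/6 = 1.
Midpoints: 4, 5, 6, 7, 8, 9.
f(4) = 1/3, f(5) = 2/7, f(6) = 0.25, f(7) = 2/9, f(8) = 0.2, f(9) = 2/11.
Sum = Δt · [f(4) + f(5) + f(6) + ...].
Sum ≈ 1.4731.

1.4731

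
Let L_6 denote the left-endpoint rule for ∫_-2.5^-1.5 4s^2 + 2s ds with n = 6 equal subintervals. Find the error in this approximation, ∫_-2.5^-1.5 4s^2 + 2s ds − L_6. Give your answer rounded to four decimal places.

-1.1852

Exact integral: ∫_-2.5^-1.5 f(s) ds ≈ 12.333333.
L_6 ≈ 13.518519.
Error ≈ 12.333333 − 13.518519 ≈ -1.1852.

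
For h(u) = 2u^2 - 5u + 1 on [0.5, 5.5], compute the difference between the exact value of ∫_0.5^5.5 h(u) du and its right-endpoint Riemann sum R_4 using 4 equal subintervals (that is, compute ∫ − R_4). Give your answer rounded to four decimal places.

Exact integral: ∫_0.5^5.5 h(u) du ≈ 40.833333.
R_4 = 65.3125.
Error ≈ 40.833333 − 65.3125 ≈ -24.4792.

-24.4792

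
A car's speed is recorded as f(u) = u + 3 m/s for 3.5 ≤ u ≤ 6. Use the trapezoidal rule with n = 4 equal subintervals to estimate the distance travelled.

19.375

Δu = (6 − 3.5)/4 = 0.625.
f(3.5) = 6.5, f(4.125) = 7.125, f(4.75) = 7.75, f(5.375) = 8.375, f(6) = 9.
T_4 = (Δu/2)·[f(u_0) + 2f(u_1) + 2f(u_2) + 2f(u_3) + f(u_4)].
Sum = 19.375.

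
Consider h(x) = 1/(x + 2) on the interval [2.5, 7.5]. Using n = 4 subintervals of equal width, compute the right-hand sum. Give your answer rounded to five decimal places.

Δx = (7.5 − 2.5)/4 = 1.25.
Right endpoints: 3.75, 5, 6.25, 7.5.
h(3.75) = 4/23, h(5) = 1/7, h(6.25) = 4/33, h(7.5) = 2/19.
Sum = Δx · [h(3.75) + h(5) + h(6.25) + h(7.5)].
Sum ≈ 0.67906.

0.67906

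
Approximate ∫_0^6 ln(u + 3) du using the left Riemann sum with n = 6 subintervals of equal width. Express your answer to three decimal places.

Δu = (6 − 0)/6 = 1.
Left endpoints: 0, 1, 2, 3, 4, 5.
f(0) ≈ 1.099, f(1) ≈ 1.386, f(2) ≈ 1.609, f(3) ≈ 1.792, f(4) ≈ 1.946, f(5) ≈ 2.079.
Sum = Δu · [f(0) + f(1) + f(2) + ...].
Sum ≈ 9.911.

9.911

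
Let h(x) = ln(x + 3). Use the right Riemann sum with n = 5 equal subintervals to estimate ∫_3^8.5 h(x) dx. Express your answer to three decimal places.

12.186

Δx = (8.5 − 3)/5 = 1.1.
Right endpoints: 4.1, 5.2, 6.3, 7.4, 8.5.
h(4.1) ≈ 1.960, h(5.2) ≈ 2.104, h(6.3) ≈ 2.230, h(7.4) ≈ 2.342, h(8.5) ≈ 2.442.
Sum = Δx · [h(4.1) + h(5.2) + h(6.3) + h(7.4) + h(8.5)].
Sum ≈ 12.186.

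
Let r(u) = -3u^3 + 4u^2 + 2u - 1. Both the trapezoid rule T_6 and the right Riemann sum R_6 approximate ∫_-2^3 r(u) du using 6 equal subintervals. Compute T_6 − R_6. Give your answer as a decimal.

T_6 ≈ -2.372685.
R_6 ≈ -33.622685.
T_6 − R_6 = 31.25.

31.25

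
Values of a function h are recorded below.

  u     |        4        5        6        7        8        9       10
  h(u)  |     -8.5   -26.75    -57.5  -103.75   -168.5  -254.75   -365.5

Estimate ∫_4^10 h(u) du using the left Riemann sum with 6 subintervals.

-619.75

Δu = 1.
Sum = 1·[(-8.5) + (-26.75) + (-57.5) + (-103.75) + (-168.5) + (-254.75)] = -619.75.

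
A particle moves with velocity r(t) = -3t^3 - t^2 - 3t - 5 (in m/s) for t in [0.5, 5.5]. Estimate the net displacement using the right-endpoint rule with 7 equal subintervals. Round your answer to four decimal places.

Δt = (5.5 − 0.5)/7 = 5/7.
Right endpoints: 17/14, 27/14, 37/14, 47/14, 57/14, 67/14, 5.5.
r(17/14) = -42501/2744, r(27/14) = -98851/2744, r(37/14) = -206601/2744, r(47/14) = -383751/2744, r(57/14) = -648301/2744, r(67/14) = -1018251/2744, r(5.5) = -550.875.
Sum = Δt · [r(17/14) + r(27/14) + r(37/14) + ...].
Sum ≈ -1017.7679.

-1017.7679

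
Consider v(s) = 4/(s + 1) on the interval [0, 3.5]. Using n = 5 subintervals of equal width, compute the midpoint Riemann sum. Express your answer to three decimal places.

5.944

Δs = (3.5 − 0)/5 = 0.7.
Midpoints: 0.35, 1.05, 1.75, 2.45, 3.15.
v(0.35) = 80/27, v(1.05) = 80/41, v(1.75) = 16/11, v(2.45) = 80/69, v(3.15) = 80/83.
Sum = Δs · [v(0.35) + v(1.05) + v(1.75) + v(2.45) + v(3.15)].
Sum ≈ 5.944.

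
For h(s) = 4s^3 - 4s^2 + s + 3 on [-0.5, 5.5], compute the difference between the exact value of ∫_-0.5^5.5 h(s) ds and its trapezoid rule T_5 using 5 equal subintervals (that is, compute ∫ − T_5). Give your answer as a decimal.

Exact integral: ∫_-0.5^5.5 h(s) ds = 726.
T_5 = 763.44.
Error = 726 − 763.44 = -37.44.

-37.44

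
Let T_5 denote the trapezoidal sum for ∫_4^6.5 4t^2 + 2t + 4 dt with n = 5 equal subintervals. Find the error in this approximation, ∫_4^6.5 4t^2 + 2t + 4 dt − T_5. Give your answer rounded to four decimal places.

Exact integral: ∫_4^6.5 f(t) dt ≈ 317.083333.
T_5 = 317.5.
Error ≈ 317.083333 − 317.5 ≈ -0.4167.

-0.4167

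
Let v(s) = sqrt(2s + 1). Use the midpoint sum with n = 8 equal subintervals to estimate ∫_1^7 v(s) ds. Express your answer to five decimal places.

17.64028

Δs = (7 − 1)/8 = 0.75.
Midpoints: 1.375, 2.125, 2.875, 3.625, 4.375, 5.125, 5.875, 6.625.
v(1.375) ≈ 1.93649, v(2.125) ≈ 2.29129, v(2.875) ≈ 2.59808, v(3.625) ≈ 2.87228, v(4.375) ≈ 3.12250, v(5.125) ≈ 3.35410, v(5.875) ≈ 3.57071, v(6.625) ≈ 3.77492.
Sum = Δs · [v(1.375) + v(2.125) + v(2.875) + ...].
Sum ≈ 17.64028.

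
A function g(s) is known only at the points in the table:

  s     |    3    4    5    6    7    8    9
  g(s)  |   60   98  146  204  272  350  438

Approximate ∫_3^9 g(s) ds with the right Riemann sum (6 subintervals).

1508

Δs = 1.
Sum = 1·[98 + 146 + 204 + 272 + 350 + 438] = 1508.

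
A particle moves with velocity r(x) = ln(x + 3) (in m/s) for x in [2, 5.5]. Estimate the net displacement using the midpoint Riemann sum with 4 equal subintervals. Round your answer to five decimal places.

Δx = (5.5 − 2)/4 = 0.875.
Midpoints: 2.4375, 3.3125, 4.1875, 5.0625.
r(2.4375) ≈ 1.69332, r(3.3125) ≈ 1.84253, r(4.1875) ≈ 1.97234, r(5.0625) ≈ 2.08722.
Sum = Δx · [r(2.4375) + r(3.3125) + r(4.1875) + r(5.0625)].
Sum ≈ 6.64599.

6.64599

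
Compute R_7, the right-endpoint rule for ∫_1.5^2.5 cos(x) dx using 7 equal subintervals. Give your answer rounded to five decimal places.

Δx = (2.5 − 1.5)/7 = 1/7.
Right endpoints: 23/14, 25/14, 27/14, 29/14, 31/14, 33/14, 2.5.
f(23/14) ≈ -0.07200, f(25/14) ≈ -0.21327, f(27/14) ≈ -0.35019, f(29/14) ≈ -0.47998, f(31/14) ≈ -0.59999, f(33/14) ≈ -0.70778, f(2.5) ≈ -0.80114.
Sum = Δx · [f(23/14) + f(25/14) + f(27/14) + ...].
Sum ≈ -0.46062.

-0.46062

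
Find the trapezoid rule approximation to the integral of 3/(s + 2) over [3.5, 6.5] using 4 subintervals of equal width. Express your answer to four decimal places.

Δs = (6.5 − 3.5)/4 = 0.75.
f(3.5) = 6/11, f(4.25) = 0.48, f(5) = 3/7, f(5.75) = 12/31, f(6.5) = 6/17.
T_4 = (Δs/2)·[f(s_0) + 2f(s_1) + 2f(s_2) + 2f(s_3) + f(s_4)].
Sum ≈ 1.3086.

1.3086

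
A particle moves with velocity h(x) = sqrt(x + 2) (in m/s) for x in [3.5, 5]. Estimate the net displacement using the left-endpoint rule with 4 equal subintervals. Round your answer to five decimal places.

3.69111

Δx = (5 − 3.5)/4 = 0.375.
Left endpoints: 3.5, 3.875, 4.25, 4.625.
h(3.5) ≈ 2.34521, h(3.875) ≈ 2.42384, h(4.25) ≈ 2.50000, h(4.625) ≈ 2.57391.
Sum = Δx · [h(3.5) + h(3.875) + h(4.25) + h(4.625)].
Sum ≈ 3.69111.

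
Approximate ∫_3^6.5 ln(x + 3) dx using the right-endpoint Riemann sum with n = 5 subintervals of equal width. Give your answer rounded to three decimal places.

Δx = (6.5 − 3)/5 = 0.7.
Right endpoints: 3.7, 4.4, 5.1, 5.8, 6.5.
f(3.7) ≈ 1.902, f(4.4) ≈ 2.001, f(5.1) ≈ 2.092, f(5.8) ≈ 2.175, f(6.5) ≈ 2.251.
Sum = Δx · [f(3.7) + f(4.4) + f(5.1) + f(5.8) + f(6.5)].
Sum ≈ 7.295.

7.295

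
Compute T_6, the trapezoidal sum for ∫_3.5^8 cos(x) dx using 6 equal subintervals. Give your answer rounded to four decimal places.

1.2767

Δx = (8 − 3.5)/6 = 0.75.
f(3.5) ≈ -0.9365, f(4.25) ≈ -0.4461, f(5) ≈ 0.2837, f(5.75) ≈ 0.8612, f(6.5) ≈ 0.9766, f(7.25) ≈ 0.5679, f(8) ≈ -0.1455.
T_6 = (Δx/2)·[f(x_0) + 2f(x_1) + ... + 2f(x_{5}) + f(x_6)].
Sum ≈ 1.2767.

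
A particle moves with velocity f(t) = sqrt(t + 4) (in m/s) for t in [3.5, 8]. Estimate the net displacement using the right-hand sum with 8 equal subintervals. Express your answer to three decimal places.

Δt = (8 − 3.5)/8 = 0.5625.
Right endpoints: 4.0625, 4.625, 5.1875, 5.75, 6.3125, 6.875, 7.4375, 8.
f(4.0625) ≈ 2.839, f(4.625) ≈ 2.937, f(5.1875) ≈ 3.031, f(5.75) ≈ 3.122, f(6.3125) ≈ 3.211, f(6.875) ≈ 3.298, f(7.4375) ≈ 3.382, f(8) ≈ 3.464.
Sum = Δt · [f(4.0625) + f(4.625) + f(5.1875) + ...].
Sum ≈ 14.223.

14.223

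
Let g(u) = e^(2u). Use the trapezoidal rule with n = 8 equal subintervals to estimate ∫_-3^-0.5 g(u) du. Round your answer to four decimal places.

0.1886

Δu = (-0.5 − (-3))/8 = 0.3125.
g(-3) ≈ 0.0025, g(-2.6875) ≈ 0.0046, g(-2.375) ≈ 0.0087, g(-2.0625) ≈ 0.0162, g(-1.75) ≈ 0.0302, g(-1.4375) ≈ 0.0564, g(-1.125) ≈ 0.1054, g(-0.8125) ≈ 0.1969, g(-0.5) ≈ 0.3679.
T_8 = (Δu/2)·[g(u_0) + 2g(u_1) + ... + 2g(u_{7}) + g(u_8)].
Sum ≈ 0.1886.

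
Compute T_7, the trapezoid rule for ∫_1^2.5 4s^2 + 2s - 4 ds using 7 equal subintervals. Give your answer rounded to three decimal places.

18.796

Δs = (2.5 − 1)/7 = 3/14.
f(1) = 2, f(17/14) = 212/49, f(10/7) = 344/49, f(23/14) = 494/49, f(13/7) = 662/49, f(29/14) = 848/49, f(16/7) = 1052/49, f(2.5) = 26.
T_7 = (Δs/2)·[f(s_0) + 2f(s_1) + ... + 2f(s_{6}) + f(s_7)].
Sum ≈ 18.796.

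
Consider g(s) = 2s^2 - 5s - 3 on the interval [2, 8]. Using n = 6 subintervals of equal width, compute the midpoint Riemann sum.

167

Δs = (8 − 2)/6 = 1.
Midpoints: 2.5, 3.5, 4.5, 5.5, 6.5, 7.5.
g(2.5) = -3, g(3.5) = 4, g(4.5) = 15, g(5.5) = 30, g(6.5) = 49, g(7.5) = 72.
Sum = Δs · [g(2.5) + g(3.5) + g(4.5) + ...].
Sum = 167.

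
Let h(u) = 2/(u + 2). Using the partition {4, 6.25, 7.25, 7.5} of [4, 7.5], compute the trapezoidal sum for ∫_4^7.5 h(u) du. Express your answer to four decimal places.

Subinterval widths: 2.25, 1, 0.25.
h(4) = 1/3, h(6.25) = 8/33, h(7.25) = 8/37, h(7.5) = 4/19.
On each subinterval the trapezoid contributes (Δu_i/2)·[h(u_{i-1}) + h(u_i)].
Sum ≈ 0.9304.

0.9304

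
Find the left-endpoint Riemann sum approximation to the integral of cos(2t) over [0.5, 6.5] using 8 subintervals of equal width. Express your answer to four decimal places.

Δt = (6.5 − 0.5)/8 = 0.75.
Left endpoints: 0.5, 1.25, 2, 2.75, 3.5, 4.25, 5, 5.75.
f(0.5) ≈ 0.5403, f(1.25) ≈ -0.8011, f(2) ≈ -0.6536, f(2.75) ≈ 0.7087, f(3.5) ≈ 0.7539, f(4.25) ≈ -0.6020, f(5) ≈ -0.8391, f(5.75) ≈ 0.4833.
Sum = Δt · [f(0.5) + f(1.25) + f(2) + ...].
Sum ≈ -0.3073.

-0.3073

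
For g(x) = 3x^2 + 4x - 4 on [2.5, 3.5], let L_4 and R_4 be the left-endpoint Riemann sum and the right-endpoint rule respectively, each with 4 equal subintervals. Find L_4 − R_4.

-5.5

L_4 = 32.53125.
R_4 = 38.03125.
L_4 − R_4 = -5.5.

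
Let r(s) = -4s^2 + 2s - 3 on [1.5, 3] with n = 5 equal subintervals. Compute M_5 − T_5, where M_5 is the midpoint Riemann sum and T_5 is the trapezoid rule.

M_5 = -29.205.
T_5 = -29.34.
M_5 − T_5 = 0.135.

0.135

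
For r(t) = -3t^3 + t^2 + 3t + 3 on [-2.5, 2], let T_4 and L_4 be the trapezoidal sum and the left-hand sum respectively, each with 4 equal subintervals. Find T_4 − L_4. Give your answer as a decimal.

-33.5390625

T_4 ≈ 38.3818359.
L_4 ≈ 71.9208984.
T_4 − L_4 = -33.5390625.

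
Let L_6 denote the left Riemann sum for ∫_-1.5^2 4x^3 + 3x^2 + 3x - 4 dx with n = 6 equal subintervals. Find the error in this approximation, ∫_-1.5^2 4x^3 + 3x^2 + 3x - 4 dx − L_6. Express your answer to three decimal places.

Exact integral: ∫_-1.5^2 f(x) dx = 10.9375.
L_6 ≈ -5.73611.
Error ≈ 10.9375 − (-5.73611) ≈ 16.674.

16.674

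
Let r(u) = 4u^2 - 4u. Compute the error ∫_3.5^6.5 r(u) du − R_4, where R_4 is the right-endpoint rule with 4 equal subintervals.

Exact integral: ∫_3.5^6.5 r(u) du = 249.
R_4 = 290.625.
Error = 249 − 290.625 = -41.625.

-41.625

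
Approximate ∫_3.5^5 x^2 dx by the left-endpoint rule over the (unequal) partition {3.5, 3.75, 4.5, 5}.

23.734375

Subinterval widths: 0.25, 0.75, 0.5.
Left endpoints: 3.5, 3.75, 4.5.
f(3.5) = 12.25, f(3.75) = 14.0625, f(4.5) = 20.25.
Sum = Σ Δx_i · f(x_i).
Sum = 23.734375.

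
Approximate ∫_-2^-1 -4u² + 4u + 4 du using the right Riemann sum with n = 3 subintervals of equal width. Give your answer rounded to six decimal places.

Δu = (-1 − (-2))/3 = 1/3.
Right endpoints: -5/3, -4/3, -1.
f(-5/3) = -124/9, f(-4/3) = -76/9, f(-1) = -4.
Sum = Δu · [f(-5/3) + f(-4/3) + f(-1)].
Sum ≈ -8.740741.

-8.740741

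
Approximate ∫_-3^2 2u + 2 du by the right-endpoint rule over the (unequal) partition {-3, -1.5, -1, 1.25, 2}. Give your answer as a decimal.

13.125

Subinterval widths: 1.5, 0.5, 2.25, 0.75.
Right endpoints: -1.5, -1, 1.25, 2.
f(-1.5) = -1, f(-1) = 0, f(1.25) = 4.5, f(2) = 6.
Sum = Σ Δu_i · f(u_i).
Sum = 13.125.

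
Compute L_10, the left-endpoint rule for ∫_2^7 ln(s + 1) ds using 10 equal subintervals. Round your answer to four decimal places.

8.0902

Δs = (7 − 2)/10 = 0.5.
Left endpoints: 2, 2.5, 3, 3.5, 4, 4.5, 5, 5.5, 6, 6.5.
f(2) ≈ 1.0986, f(2.5) ≈ 1.2528, f(3) ≈ 1.3863, f(3.5) ≈ 1.5041, f(4) ≈ 1.6094, f(4.5) ≈ 1.7047, f(5) ≈ 1.7918, f(5.5) ≈ 1.8718, f(6) ≈ 1.9459, f(6.5) ≈ 2.0149.
Sum = Δs · [f(2) + f(2.5) + f(3) + ...].
Sum ≈ 8.0902.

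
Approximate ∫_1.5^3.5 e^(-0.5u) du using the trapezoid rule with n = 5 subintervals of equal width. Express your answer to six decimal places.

0.599175

Δu = (3.5 − 1.5)/5 = 0.4.
f(1.5) ≈ 0.472367, f(1.9) ≈ 0.386741, f(2.3) ≈ 0.316637, f(2.7) ≈ 0.259240, f(3.1) ≈ 0.212248, f(3.5) ≈ 0.173774.
T_5 = (Δu/2)·[f(u_0) + 2f(u_1) + ... + 2f(u_{4}) + f(u_5)].
Sum ≈ 0.599175.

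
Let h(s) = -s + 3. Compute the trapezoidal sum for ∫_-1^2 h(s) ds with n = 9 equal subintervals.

7.5

Δs = (2 − (-1))/9 = 1/3.
h(-1) = 4, h(-2/3) = 11/3, h(-1/3) = 10/3, h(0) = 3, h(1/3) = 8/3, h(2/3) = 7/3, h(1) = 2, h(4/3) = 5/3, h(5/3) = 4/3, h(2) = 1.
T_9 = (Δs/2)·[h(s_0) + 2h(s_1) + ... + 2h(s_{8}) + h(s_9)].
Sum = 7.5.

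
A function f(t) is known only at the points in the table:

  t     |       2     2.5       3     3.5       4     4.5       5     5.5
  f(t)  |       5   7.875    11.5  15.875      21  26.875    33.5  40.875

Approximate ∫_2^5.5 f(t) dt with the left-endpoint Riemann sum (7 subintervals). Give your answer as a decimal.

60.8125

Δt = 0.5.
Sum = 0.5·[5 + 7.875 + 11.5 + 15.875 + 21 + 26.875 + 33.5] = 60.8125.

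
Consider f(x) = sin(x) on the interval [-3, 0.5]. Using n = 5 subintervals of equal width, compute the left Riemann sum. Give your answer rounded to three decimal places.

-2.008

Δx = (0.5 − (-3))/5 = 0.7.
Left endpoints: -3, -2.3, -1.6, -0.9, -0.2.
f(-3) ≈ -0.141, f(-2.3) ≈ -0.746, f(-1.6) ≈ -1.000, f(-0.9) ≈ -0.783, f(-0.2) ≈ -0.199.
Sum = Δx · [f(-3) + f(-2.3) + f(-1.6) + f(-0.9) + f(-0.2)].
Sum ≈ -2.008.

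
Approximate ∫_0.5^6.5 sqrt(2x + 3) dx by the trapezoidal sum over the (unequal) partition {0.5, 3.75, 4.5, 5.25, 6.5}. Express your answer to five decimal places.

Subinterval widths: 3.25, 0.75, 0.75, 1.25.
f(0.5) ≈ 2.00000, f(3.75) ≈ 3.24037, f(4.5) ≈ 3.46410, f(5.25) ≈ 3.67423, f(6.5) ≈ 4.00000.
On each subinterval the trapezoid contributes (Δx_i/2)·[f(x_{i-1}) + f(x_i)].
Sum ≈ 18.50305.

18.50305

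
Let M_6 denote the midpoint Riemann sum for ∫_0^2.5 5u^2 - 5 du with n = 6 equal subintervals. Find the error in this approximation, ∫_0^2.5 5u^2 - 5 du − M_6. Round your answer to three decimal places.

Exact integral: ∫_0^2.5 f(u) du ≈ 13.54167.
M_6 ≈ 13.36082.
Error ≈ 13.54167 − 13.36082 ≈ 0.181.

0.181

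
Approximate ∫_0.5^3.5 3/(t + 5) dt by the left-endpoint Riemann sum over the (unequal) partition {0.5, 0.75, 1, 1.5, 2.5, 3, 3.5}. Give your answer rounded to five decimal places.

Subinterval widths: 0.25, 0.25, 0.5, 1, 0.5, 0.5.
Left endpoints: 0.5, 0.75, 1, 1.5, 2.5, 3.
f(0.5) = 6/11, f(0.75) = 12/23, f(1) = 0.5, f(1.5) = 6/13, f(2.5) = 0.4, f(3) = 0.375.
Sum = Σ Δt_i · f(t_i).
Sum ≈ 1.36584.

1.36584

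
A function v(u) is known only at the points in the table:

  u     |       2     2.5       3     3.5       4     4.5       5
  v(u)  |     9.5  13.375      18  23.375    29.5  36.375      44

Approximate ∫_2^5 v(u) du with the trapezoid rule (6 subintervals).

Δu = 0.5.
T_6 = (0.5/2)·[9.5 + 2·13.375 + 2·18 + 2·23.375 + 2·29.5 + 2·36.375 + 44] = 73.6875.

73.6875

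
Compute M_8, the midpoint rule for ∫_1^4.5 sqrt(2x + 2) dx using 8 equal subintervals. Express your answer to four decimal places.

9.4959

Δx = (4.5 − 1)/8 = 0.4375.
Midpoints: 1.21875, 1.65625, 2.09375, 2.53125, 2.96875, 3.40625, 3.84375, 4.28125.
f(1.21875) ≈ 2.1065, f(1.65625) ≈ 2.3049, f(2.09375) ≈ 2.4875, f(2.53125) ≈ 2.6575, f(2.96875) ≈ 2.8174, f(3.40625) ≈ 2.9686, f(3.84375) ≈ 3.1125, f(4.28125) ≈ 3.2500.
Sum = Δx · [f(1.21875) + f(1.65625) + f(2.09375) + ...].
Sum ≈ 9.4959.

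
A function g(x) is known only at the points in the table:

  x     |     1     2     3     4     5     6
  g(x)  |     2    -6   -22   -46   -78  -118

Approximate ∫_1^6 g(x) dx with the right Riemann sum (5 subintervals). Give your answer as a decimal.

-270

Δx = 1.
Sum = 1·[(-6) + (-22) + (-46) + (-78) + (-118)] = -270.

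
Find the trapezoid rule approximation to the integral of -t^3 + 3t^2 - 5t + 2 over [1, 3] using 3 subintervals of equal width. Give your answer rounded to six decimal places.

-10.444444

Δt = (3 − 1)/3 = 2/3.
f(1) = -1, f(5/3) = -71/27, f(7/3) = -163/27, f(3) = -13.
T_3 = (Δt/2)·[f(t_0) + 2f(t_1) + 2f(t_2) + f(t_3)].
Sum ≈ -10.444444.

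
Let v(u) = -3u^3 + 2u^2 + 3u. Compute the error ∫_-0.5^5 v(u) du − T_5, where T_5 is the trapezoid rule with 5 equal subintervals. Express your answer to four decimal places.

20.2423

Exact integral: ∫_-0.5^5 v(u) du ≈ -348.161458.
T_5 = -368.40375.
Error ≈ -348.161458 − (-368.40375) ≈ 20.2423.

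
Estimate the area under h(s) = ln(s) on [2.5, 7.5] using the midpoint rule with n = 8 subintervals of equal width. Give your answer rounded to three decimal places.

7.825

Δs = (7.5 − 2.5)/8 = 0.625.
Midpoints: 2.8125, 3.4375, 4.0625, 4.6875, 5.3125, 5.9375, 6.5625, 7.1875.
h(2.8125) ≈ 1.034, h(3.4375) ≈ 1.235, h(4.0625) ≈ 1.402, h(4.6875) ≈ 1.545, h(5.3125) ≈ 1.670, h(5.9375) ≈ 1.781, h(6.5625) ≈ 1.881, h(7.1875) ≈ 1.972.
Sum = Δs · [h(2.8125) + h(3.4375) + h(4.0625) + ...].
Sum ≈ 7.825.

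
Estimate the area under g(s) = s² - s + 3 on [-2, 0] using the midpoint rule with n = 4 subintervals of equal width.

10.625

Δs = (0 − (-2))/4 = 0.5.
Midpoints: -1.75, -1.25, -0.75, -0.25.
g(-1.75) = 7.8125, g(-1.25) = 5.8125, g(-0.75) = 4.3125, g(-0.25) = 3.3125.
Sum = Δs · [g(-1.75) + g(-1.25) + g(-0.75) + g(-0.25)].
Sum = 10.625.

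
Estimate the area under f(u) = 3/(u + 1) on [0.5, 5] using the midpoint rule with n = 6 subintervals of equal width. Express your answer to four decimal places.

Δu = (5 − 0.5)/6 = 0.75.
Midpoints: 0.875, 1.625, 2.375, 3.125, 3.875, 4.625.
f(0.875) = 1.6, f(1.625) = 8/7, f(2.375) = 8/9, f(3.125) = 8/11, f(3.875) = 8/13, f(4.625) = 8/15.
Sum = Δu · [f(0.875) + f(1.625) + f(2.375) + ...].
Sum ≈ 4.1308.

4.1308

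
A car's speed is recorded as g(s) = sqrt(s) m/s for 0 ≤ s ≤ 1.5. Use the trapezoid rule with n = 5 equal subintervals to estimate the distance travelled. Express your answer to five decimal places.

Δs = (1.5 − 0)/5 = 0.3.
g(0) ≈ 0.00000, g(0.3) ≈ 0.54772, g(0.6) ≈ 0.77460, g(0.9) ≈ 0.94868, g(1.2) ≈ 1.09545, g(1.5) ≈ 1.22474.
T_5 = (Δs/2)·[g(s_0) + 2g(s_1) + ... + 2g(s_{4}) + g(s_5)].
Sum ≈ 1.19365.

1.19365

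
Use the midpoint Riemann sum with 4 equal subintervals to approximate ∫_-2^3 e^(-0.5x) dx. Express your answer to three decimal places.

4.910

Δx = (3 − (-2))/4 = 1.25.
Midpoints: -1.375, -0.125, 1.125, 2.375.
f(-1.375) ≈ 1.989, f(-0.125) ≈ 1.064, f(1.125) ≈ 0.570, f(2.375) ≈ 0.305.
Sum = Δx · [f(-1.375) + f(-0.125) + f(1.125) + f(2.375)].
Sum ≈ 4.910.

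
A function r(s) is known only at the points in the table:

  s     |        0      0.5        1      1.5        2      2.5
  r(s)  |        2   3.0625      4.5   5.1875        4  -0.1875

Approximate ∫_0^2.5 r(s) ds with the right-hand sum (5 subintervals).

8.28125

Δs = 0.5.
Sum = 0.5·[3.0625 + 4.5 + 5.1875 + 4 + (-0.1875)] = 8.28125.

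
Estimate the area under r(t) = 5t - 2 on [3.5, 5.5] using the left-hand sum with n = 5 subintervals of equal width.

Δt = (5.5 − 3.5)/5 = 0.4.
Left endpoints: 3.5, 3.9, 4.3, 4.7, 5.1.
r(3.5) = 15.5, r(3.9) = 17.5, r(4.3) = 19.5, r(4.7) = 21.5, r(5.1) = 23.5.
Sum = Δt · [r(3.5) + r(3.9) + r(4.3) + r(4.7) + r(5.1)].
Sum = 39.

39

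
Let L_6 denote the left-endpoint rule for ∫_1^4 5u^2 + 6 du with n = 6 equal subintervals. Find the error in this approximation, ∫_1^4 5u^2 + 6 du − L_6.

18.125

Exact integral: ∫_1^4 f(u) du = 123.
L_6 = 104.875.
Error = 123 − 104.875 = 18.125.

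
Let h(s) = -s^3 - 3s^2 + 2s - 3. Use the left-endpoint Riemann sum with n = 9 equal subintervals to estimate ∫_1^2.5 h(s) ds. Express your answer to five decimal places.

Δs = (2.5 − 1)/9 = 1/6.
Left endpoints: 1, 7/6, 4/3, 1.5, 5/3, 11/6, 2, 13/6, 7/3.
h(1) = -5, h(7/6) = -1369/216, h(4/3) = -217/27, h(1.5) = -10.125, h(5/3) = -341/27, h(11/6) = -3365/216, h(2) = -19, h(13/6) = -4951/216, h(7/3) = -739/27.
Sum = Δs · [h(1) + h(7/6) + h(4/3) + ...].
Sum ≈ -21.16667.

-21.16667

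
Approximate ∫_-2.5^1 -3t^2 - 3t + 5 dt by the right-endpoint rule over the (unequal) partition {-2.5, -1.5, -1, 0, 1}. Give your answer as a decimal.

9.25

Subinterval widths: 1, 0.5, 1, 1.
Right endpoints: -1.5, -1, 0, 1.
f(-1.5) = 2.75, f(-1) = 5, f(0) = 5, f(1) = -1.
Sum = Σ Δt_i · f(t_i).
Sum = 9.25.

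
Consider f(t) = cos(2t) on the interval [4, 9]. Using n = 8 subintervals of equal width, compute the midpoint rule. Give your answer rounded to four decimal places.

Δt = (9 − 4)/8 = 0.625.
Midpoints: 4.3125, 4.9375, 5.5625, 6.1875, 6.8125, 7.4375, 8.0625, 8.6875.
f(4.3125) ≈ -0.6969, f(4.9375) ≈ -0.9004, f(5.5625) ≈ 0.1291, f(6.1875) ≈ 0.9817, f(6.8125) ≈ 0.4901, f(7.4375) ≈ -0.6727, f(8.0625) ≈ -0.9143, f(8.6875) ≈ 0.0961.
Sum = Δt · [f(4.3125) + f(4.9375) + f(5.5625) + ...].
Sum ≈ -0.9295.

-0.9295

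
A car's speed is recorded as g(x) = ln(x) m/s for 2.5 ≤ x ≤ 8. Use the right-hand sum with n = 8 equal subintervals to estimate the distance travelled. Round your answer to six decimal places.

Δx = (8 − 2.5)/8 = 0.6875.
Right endpoints: 3.1875, 3.875, 4.5625, 5.25, 5.9375, 6.625, 7.3125, 8.
g(3.1875) ≈ 1.159237, g(3.875) ≈ 1.354546, g(4.5625) ≈ 1.517871, g(5.25) ≈ 1.658228, g(5.9375) ≈ 1.781288, g(6.625) ≈ 1.890850, g(7.3125) ≈ 1.989585, g(8) ≈ 2.079442.
Sum = Δx · [g(3.1875) + g(3.875) + g(4.5625) + ...].
Sum ≈ 9.233845.

9.233845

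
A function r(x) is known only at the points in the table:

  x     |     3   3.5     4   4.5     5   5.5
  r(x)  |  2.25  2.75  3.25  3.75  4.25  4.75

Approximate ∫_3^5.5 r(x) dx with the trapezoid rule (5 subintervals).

8.75

Δx = 0.5.
T_5 = (0.5/2)·[2.25 + 2·2.75 + 2·3.25 + 2·3.75 + 2·4.25 + 4.75] = 8.75.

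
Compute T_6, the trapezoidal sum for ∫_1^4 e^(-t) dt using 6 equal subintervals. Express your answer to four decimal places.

0.3568

Δt = (4 − 1)/6 = 0.5.
f(1) ≈ 0.3679, f(1.5) ≈ 0.2231, f(2) ≈ 0.1353, f(2.5) ≈ 0.0821, f(3) ≈ 0.0498, f(3.5) ≈ 0.0302, f(4) ≈ 0.0183.
T_6 = (Δt/2)·[f(t_0) + 2f(t_1) + ... + 2f(t_{5}) + f(t_6)].
Sum ≈ 0.3568.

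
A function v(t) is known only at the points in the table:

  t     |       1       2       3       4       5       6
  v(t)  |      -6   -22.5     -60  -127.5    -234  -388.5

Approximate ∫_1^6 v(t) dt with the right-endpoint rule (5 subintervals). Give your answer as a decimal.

-832.5

Δt = 1.
Sum = 1·[(-22.5) + (-60) + (-127.5) + (-234) + (-388.5)] = -832.5.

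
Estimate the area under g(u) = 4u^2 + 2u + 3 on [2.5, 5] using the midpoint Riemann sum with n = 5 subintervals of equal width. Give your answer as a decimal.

Δu = (5 − 2.5)/5 = 0.5.
Midpoints: 2.75, 3.25, 3.75, 4.25, 4.75.
g(2.75) = 38.75, g(3.25) = 51.75, g(3.75) = 66.75, g(4.25) = 83.75, g(4.75) = 102.75.
Sum = Δu · [g(2.75) + g(3.25) + g(3.75) + g(4.25) + g(4.75)].
Sum = 171.875.

171.875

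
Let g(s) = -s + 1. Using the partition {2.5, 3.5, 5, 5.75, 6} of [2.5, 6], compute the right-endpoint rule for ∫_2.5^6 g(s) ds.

Subinterval widths: 1, 1.5, 0.75, 0.25.
Right endpoints: 3.5, 5, 5.75, 6.
g(3.5) = -2.5, g(5) = -4, g(5.75) = -4.75, g(6) = -5.
Sum = Σ Δs_i · g(s_i).
Sum = -13.3125.

-13.3125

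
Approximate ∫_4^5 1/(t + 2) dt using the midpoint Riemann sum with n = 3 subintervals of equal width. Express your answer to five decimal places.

0.15412

Δt = (5 − 4)/3 = 1/3.
Midpoints: 25/6, 4.5, 29/6.
f(25/6) = 6/37, f(4.5) = 2/13, f(29/6) = 6/41.
Sum = Δt · [f(25/6) + f(4.5) + f(29/6)].
Sum ≈ 0.15412.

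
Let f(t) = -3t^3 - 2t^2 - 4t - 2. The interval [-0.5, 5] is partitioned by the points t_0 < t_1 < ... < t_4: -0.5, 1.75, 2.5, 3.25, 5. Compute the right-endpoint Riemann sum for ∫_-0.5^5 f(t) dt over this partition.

-1010.3203125

Subinterval widths: 2.25, 0.75, 0.75, 1.75.
Right endpoints: 1.75, 2.5, 3.25, 5.
f(1.75) = -31.203125, f(2.5) = -71.375, f(3.25) = -139.109375, f(5) = -447.
Sum = Σ Δt_i · f(t_i).
Sum = -1010.3203125.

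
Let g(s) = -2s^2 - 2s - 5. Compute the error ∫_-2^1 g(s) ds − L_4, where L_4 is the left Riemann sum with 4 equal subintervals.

Exact integral: ∫_-2^1 g(s) ds = -18.
L_4 = -18.5625.
Error = -18 − (-18.5625) = 0.5625.

0.5625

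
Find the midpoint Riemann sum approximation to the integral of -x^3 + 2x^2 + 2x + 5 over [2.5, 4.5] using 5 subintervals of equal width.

Δx = (4.5 − 2.5)/5 = 0.4.
Midpoints: 2.7, 3.1, 3.5, 3.9, 4.3.
f(2.7) = 5.297, f(3.1) = 0.629, f(3.5) = -6.375, f(3.9) = -16.099, f(4.3) = -28.927.
Sum = Δx · [f(2.7) + f(3.1) + f(3.5) + f(3.9) + f(4.3)].
Sum = -18.19.

-18.19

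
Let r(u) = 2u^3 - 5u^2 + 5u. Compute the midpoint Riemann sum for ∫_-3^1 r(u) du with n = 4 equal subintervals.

-103

Δu = (1 − (-3))/4 = 1.
Midpoints: -2.5, -1.5, -0.5, 0.5.
r(-2.5) = -75, r(-1.5) = -25.5, r(-0.5) = -4, r(0.5) = 1.5.
Sum = Δu · [r(-2.5) + r(-1.5) + r(-0.5) + r(0.5)].
Sum = -103.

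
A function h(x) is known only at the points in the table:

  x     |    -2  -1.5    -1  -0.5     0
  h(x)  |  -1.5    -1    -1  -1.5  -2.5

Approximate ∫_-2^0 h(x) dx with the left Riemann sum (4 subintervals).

-2.5

Δx = 0.5.
Sum = 0.5·[(-1.5) + (-1) + (-1) + (-1.5)] = -2.5.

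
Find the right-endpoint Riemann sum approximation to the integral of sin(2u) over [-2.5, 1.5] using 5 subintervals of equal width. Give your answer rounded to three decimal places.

Δu = (1.5 − (-2.5))/5 = 0.8.
Right endpoints: -1.7, -0.9, -0.1, 0.7, 1.5.
f(-1.7) ≈ 0.256, f(-0.9) ≈ -0.974, f(-0.1) ≈ -0.199, f(0.7) ≈ 0.985, f(1.5) ≈ 0.141.
Sum = Δu · [f(-1.7) + f(-0.9) + f(-0.1) + f(0.7) + f(1.5)].
Sum ≈ 0.168.

0.168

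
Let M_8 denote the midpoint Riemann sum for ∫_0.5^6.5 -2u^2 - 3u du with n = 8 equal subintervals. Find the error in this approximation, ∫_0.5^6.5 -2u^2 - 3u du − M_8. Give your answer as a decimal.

Exact integral: ∫_0.5^6.5 f(u) du = -246.
M_8 = -245.4375.
Error = -246 − (-245.4375) = -0.5625.

-0.5625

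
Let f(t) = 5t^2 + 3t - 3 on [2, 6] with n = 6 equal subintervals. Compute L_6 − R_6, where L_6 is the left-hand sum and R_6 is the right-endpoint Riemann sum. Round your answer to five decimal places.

-114.66667

L_6 ≈ 326.8148148.
R_6 ≈ 441.4814815.
L_6 − R_6 ≈ -114.66667.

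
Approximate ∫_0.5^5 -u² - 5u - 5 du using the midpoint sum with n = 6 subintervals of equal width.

-125.7890625

Δu = (5 − 0.5)/6 = 0.75.
Midpoints: 0.875, 1.625, 2.375, 3.125, 3.875, 4.625.
f(0.875) = -10.140625, f(1.625) = -15.765625, f(2.375) = -22.515625, f(3.125) = -30.390625, f(3.875) = -39.390625, f(4.625) = -49.515625.
Sum = Δu · [f(0.875) + f(1.625) + f(2.375) + ...].
Sum = -125.7890625.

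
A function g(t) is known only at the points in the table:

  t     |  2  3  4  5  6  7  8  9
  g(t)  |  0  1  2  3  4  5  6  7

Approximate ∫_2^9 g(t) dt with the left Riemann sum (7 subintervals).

21

Δt = 1.
Sum = 1·[0 + 1 + 2 + 3 + 4 + 5 + 6] = 21.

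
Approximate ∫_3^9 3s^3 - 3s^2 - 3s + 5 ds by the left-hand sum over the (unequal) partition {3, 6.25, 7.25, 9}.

2459.37890625

Subinterval widths: 3.25, 1, 1.75.
Left endpoints: 3, 6.25, 7.25.
f(3) = 50, f(6.25) = 601.484375, f(7.25) = 968.796875.
Sum = Σ Δs_i · f(s_i).
Sum = 2459.37890625.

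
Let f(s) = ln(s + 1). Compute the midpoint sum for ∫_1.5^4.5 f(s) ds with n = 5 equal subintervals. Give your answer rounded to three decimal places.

Δs = (4.5 − 1.5)/5 = 0.6.
Midpoints: 1.8, 2.4, 3, 3.6, 4.2.
f(1.8) ≈ 1.030, f(2.4) ≈ 1.224, f(3) ≈ 1.386, f(3.6) ≈ 1.526, f(4.2) ≈ 1.649.
Sum = Δs · [f(1.8) + f(2.4) + f(3) + f(3.6) + f(4.2)].
Sum ≈ 4.089.

4.089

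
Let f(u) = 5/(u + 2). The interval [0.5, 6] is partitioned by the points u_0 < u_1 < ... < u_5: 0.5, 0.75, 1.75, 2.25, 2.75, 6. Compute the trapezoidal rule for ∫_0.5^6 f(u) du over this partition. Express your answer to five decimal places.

5.96391

Subinterval widths: 0.25, 1, 0.5, 0.5, 3.25.
f(0.5) = 2, f(0.75) = 20/11, f(1.75) = 4/3, f(2.25) = 20/17, f(2.75) = 20/19, f(6) = 0.625.
On each subinterval the trapezoid contributes (Δu_i/2)·[f(u_{i-1}) + f(u_i)].
Sum ≈ 5.96391.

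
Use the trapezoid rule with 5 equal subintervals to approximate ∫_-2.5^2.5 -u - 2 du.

-10

Δu = (2.5 − (-2.5))/5 = 1.
f(-2.5) = 0.5, f(-1.5) = -0.5, f(-0.5) = -1.5, f(0.5) = -2.5, f(1.5) = -3.5, f(2.5) = -4.5.
T_5 = (Δu/2)·[f(u_0) + 2f(u_1) + ... + 2f(u_{4}) + f(u_5)].
Sum = -10.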